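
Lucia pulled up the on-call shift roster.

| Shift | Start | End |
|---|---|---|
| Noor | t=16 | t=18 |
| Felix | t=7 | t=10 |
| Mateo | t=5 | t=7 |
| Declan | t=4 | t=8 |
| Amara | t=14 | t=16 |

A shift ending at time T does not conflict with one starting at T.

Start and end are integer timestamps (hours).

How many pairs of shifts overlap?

Sorted by start: Declan, Mateo, Felix, Amara, Noor.
Mateo starts before Declan ends → Declan and Mateo overlap.
Felix starts before Declan ends → Declan and Felix overlap.
Amara starts after Declan ends, so Declan has no further overlaps.
Felix starts exactly when Mateo ends (back-to-back, no overlap), so Mateo has no further overlaps.
Amara starts after Felix ends, so Felix has no further overlaps.
Noor starts exactly when Amara ends (back-to-back, no overlap).
Overlapping pairs: Declan & Felix, Declan & Mateo — 2 in total.

2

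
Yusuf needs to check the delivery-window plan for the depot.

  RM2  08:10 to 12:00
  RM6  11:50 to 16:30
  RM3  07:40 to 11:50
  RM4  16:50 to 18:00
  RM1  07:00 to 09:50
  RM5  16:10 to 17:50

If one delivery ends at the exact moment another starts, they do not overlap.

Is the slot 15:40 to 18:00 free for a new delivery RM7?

No — it overlaps RM4, RM5, RM6

RM1: ends 09:50 at or before RM7 starts 15:40 → clear.
RM3: ends 11:50 at or before RM7 starts 15:40 → clear.
RM2: ends 12:00 at or before RM7 starts 15:40 → clear.
RM6: starts 11:50 before RM7 ends 18:00, and ends 16:30 after RM7 starts 15:40 → overlap.
RM5: starts 16:10 before RM7 ends 18:00, and ends 17:50 after RM7 starts 15:40 → overlap.
RM4: starts 16:50 before RM7 ends 18:00, and ends 18:00 after RM7 starts 15:40 → overlap.
RM7 overlaps RM4, RM5, RM6.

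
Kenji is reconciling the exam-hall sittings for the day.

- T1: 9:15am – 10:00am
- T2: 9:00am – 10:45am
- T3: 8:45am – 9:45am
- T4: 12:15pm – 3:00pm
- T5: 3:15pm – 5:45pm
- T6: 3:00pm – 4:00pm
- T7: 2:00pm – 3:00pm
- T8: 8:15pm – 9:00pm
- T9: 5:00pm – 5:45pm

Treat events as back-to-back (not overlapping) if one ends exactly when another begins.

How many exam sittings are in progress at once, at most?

Sort all start/end points and keep a running count:
8:45am start T3 → 1
9:00am start T2 → 2
9:15am start T1 → 3
9:45am end T3 → 2
10:00am end T1 → 1
10:45am end T2 → 0
12:15pm start T4 → 1
2:00pm start T7 → 2
3:00pm end T4 → 1
3:00pm end T7 → 0
3:00pm start T6 → 1
3:15pm start T5 → 2
4:00pm end T6 → 1
5:00pm start T9 → 2
5:45pm end T5 → 1
5:45pm end T9 → 0
8:15pm start T8 → 1
9:00pm end T8 → 0
Peak is 3, at 9:15am (T1, T2, T3).

3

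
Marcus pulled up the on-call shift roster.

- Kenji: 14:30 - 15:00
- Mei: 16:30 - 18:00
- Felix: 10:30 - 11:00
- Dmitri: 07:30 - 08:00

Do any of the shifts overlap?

Sorted by start: Dmitri, Felix, Kenji, Mei.
Felix starts after Dmitri ends, so nothing later overlaps Dmitri either.
Kenji starts after Felix ends, so nothing later overlaps Felix either.
Mei starts after Kenji ends.
Every pair is clear; the schedule has no overlaps.

No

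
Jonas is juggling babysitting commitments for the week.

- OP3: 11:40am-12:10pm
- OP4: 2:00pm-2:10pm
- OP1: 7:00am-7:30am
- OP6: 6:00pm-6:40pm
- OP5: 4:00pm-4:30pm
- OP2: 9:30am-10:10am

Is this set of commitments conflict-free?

Yes

Sorted by start: OP1, OP2, OP3, OP4, OP5, OP6.
OP2 starts after OP1 ends, so OP1 has no further overlaps.
OP3 starts after OP2 ends, so OP2 has no further overlaps.
OP4 starts after OP3 ends, so OP3 has no further overlaps.
OP5 starts after OP4 ends, so OP4 has no further overlaps.
OP6 starts after OP5 ends.
Every pair is clear; the schedule has no overlaps.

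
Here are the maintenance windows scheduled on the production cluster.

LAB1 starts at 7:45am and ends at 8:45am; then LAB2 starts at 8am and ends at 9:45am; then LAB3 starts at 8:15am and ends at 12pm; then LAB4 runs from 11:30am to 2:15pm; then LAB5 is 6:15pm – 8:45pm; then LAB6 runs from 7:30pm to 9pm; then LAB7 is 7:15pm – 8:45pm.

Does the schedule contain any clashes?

Sorted by start: LAB1, LAB2, LAB3, LAB4, LAB5, LAB7, LAB6.
LAB2 starts before LAB1 ends → LAB1 and LAB2 overlap.
That's a conflict, so the schedule is not conflict-free.

Yes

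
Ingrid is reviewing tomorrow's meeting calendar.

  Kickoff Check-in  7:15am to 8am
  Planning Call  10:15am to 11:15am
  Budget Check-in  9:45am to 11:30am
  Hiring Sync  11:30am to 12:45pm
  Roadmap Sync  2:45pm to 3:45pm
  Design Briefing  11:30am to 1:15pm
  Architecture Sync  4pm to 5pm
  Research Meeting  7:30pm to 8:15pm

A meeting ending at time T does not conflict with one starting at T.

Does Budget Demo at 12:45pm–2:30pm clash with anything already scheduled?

Kickoff Check-in: ends 8am at or before Budget Demo starts 12:45pm → clear.
Budget Check-in: ends 11:30am at or before Budget Demo starts 12:45pm → clear.
Planning Call: ends 11:15am at or before Budget Demo starts 12:45pm → clear.
Hiring Sync: ends 12:45pm at or before Budget Demo starts 12:45pm → clear.
Design Briefing: starts 11:30am before Budget Demo ends 2:30pm, and ends 1:15pm after Budget Demo starts 12:45pm → overlap.
Roadmap Sync: starts 2:45pm at or after Budget Demo ends 2:30pm → clear.
Architecture Sync: starts 4pm at or after Budget Demo ends 2:30pm → clear.
Research Meeting: starts 7:30pm at or after Budget Demo ends 2:30pm → clear.
Budget Demo overlaps Design Briefing.

Yes — it overlaps Design Briefing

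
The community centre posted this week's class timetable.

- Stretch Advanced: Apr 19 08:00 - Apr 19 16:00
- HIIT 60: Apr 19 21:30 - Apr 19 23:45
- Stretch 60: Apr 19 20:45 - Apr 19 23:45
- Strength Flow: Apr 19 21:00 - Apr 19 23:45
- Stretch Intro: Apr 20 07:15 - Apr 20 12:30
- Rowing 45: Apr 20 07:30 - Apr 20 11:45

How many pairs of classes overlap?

4

Sorted by start: Stretch Advanced, Stretch 60, Strength Flow, HIIT 60, Stretch Intro, Rowing 45.
Stretch 60 starts after Stretch Advanced ends — done with Stretch Advanced.
Strength Flow starts before Stretch 60 ends → Stretch 60 and Strength Flow overlap.
HIIT 60 starts before Stretch 60 ends → Stretch 60 and HIIT 60 overlap.
Stretch Intro starts after Stretch 60 ends — done with Stretch 60.
HIIT 60 starts before Strength Flow ends → Strength Flow and HIIT 60 overlap.
Stretch Intro starts after Strength Flow ends — done with Strength Flow.
Stretch Intro starts after HIIT 60 ends — done with HIIT 60.
Rowing 45 starts before Stretch Intro ends → Stretch Intro and Rowing 45 overlap.
Overlapping pairs: HIIT 60 & Strength Flow, HIIT 60 & Stretch 60, Rowing 45 & Stretch Intro, Strength Flow & Stretch 60 — 4 in total.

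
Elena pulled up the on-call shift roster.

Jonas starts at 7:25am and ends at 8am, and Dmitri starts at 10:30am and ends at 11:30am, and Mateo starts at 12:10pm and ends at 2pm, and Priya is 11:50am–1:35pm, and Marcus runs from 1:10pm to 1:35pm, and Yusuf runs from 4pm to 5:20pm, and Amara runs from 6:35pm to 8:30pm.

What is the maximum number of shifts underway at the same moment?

Walk through starts and ends in time order (an end at T is processed before a start at T):
7:25am start Jonas → 1
8am end Jonas → 0
10:30am start Dmitri → 1
11:30am end Dmitri → 0
11:50am start Priya → 1
12:10pm start Mateo → 2
1:10pm start Marcus → 3
1:35pm end Marcus → 2
1:35pm end Priya → 1
2pm end Mateo → 0
4pm start Yusuf → 1
5:20pm end Yusuf → 0
6:35pm start Amara → 1
8:30pm end Amara → 0
Peak is 3, at 1:10pm (Marcus, Mateo, Priya).

3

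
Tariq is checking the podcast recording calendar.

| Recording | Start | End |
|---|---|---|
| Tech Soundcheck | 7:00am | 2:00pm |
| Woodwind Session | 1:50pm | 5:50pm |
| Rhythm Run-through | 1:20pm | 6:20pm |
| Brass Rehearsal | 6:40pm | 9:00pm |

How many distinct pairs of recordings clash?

3

Sorted by start: Tech Soundcheck, Rhythm Run-through, Woodwind Session, Brass Rehearsal.
Rhythm Run-through starts before Tech Soundcheck ends → Tech Soundcheck and Rhythm Run-through overlap.
Woodwind Session starts before Tech Soundcheck ends → Tech Soundcheck and Woodwind Session overlap.
Brass Rehearsal starts after Tech Soundcheck ends.
Woodwind Session starts before Rhythm Run-through ends → Rhythm Run-through and Woodwind Session overlap.
Brass Rehearsal starts after Rhythm Run-through ends.
Brass Rehearsal starts after Woodwind Session ends.
Overlapping pairs: Rhythm Run-through & Tech Soundcheck, Rhythm Run-through & Woodwind Session, Tech Soundcheck & Woodwind Session — 3 in total.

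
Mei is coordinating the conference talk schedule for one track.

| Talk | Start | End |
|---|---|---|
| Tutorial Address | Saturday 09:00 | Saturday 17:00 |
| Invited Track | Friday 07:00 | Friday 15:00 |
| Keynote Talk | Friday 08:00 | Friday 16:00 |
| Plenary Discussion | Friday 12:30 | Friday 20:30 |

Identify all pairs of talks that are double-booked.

Invited Track & Keynote Talk, Invited Track & Plenary Discussion, Keynote Talk & Plenary Discussion

Sorted by start: Invited Track, Keynote Talk, Plenary Discussion, Tutorial Address.
Keynote Talk starts before Invited Track ends → Invited Track and Keynote Talk overlap.
Plenary Discussion starts before Invited Track ends → Invited Track and Plenary Discussion overlap.
Tutorial Address starts after Invited Track ends.
Plenary Discussion starts before Keynote Talk ends → Keynote Talk and Plenary Discussion overlap.
Tutorial Address starts after Keynote Talk ends.
Tutorial Address starts after Plenary Discussion ends.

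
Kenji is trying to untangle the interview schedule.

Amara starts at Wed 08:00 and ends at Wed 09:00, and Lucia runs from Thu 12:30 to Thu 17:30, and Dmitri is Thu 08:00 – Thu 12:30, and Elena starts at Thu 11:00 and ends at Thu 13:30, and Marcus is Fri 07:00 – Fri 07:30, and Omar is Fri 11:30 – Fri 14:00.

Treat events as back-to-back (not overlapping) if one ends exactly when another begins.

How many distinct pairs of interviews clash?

2

Sorted by start: Amara, Dmitri, Elena, Lucia, Marcus, Omar.
Dmitri starts after Amara ends, so nothing later overlaps Amara either.
Elena starts before Dmitri ends → Dmitri and Elena overlap.
Lucia starts exactly when Dmitri ends (back-to-back, no overlap), so nothing later overlaps Dmitri either.
Lucia starts before Elena ends → Elena and Lucia overlap.
Marcus starts after Elena ends, so nothing later overlaps Elena either.
Marcus starts after Lucia ends, so nothing later overlaps Lucia either.
Omar starts after Marcus ends.
Overlapping pairs: Dmitri & Elena, Elena & Lucia — 2 in total.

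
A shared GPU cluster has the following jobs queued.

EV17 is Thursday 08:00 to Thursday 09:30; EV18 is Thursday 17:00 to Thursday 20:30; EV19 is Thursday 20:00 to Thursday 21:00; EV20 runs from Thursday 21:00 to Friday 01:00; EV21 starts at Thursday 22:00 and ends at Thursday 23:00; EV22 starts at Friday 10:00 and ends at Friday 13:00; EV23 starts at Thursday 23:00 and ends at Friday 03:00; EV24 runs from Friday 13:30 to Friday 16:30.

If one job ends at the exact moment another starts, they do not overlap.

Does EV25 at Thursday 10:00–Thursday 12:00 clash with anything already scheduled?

No — it doesn't clash with anything

EV17: ends Thursday 09:30 at or before EV25 starts Thursday 10:00 → clear.
EV18: starts Thursday 17:00 at or after EV25 ends Thursday 12:00 → clear.
EV19: starts Thursday 20:00 at or after EV25 ends Thursday 12:00 → clear.
EV20: starts Thursday 21:00 at or after EV25 ends Thursday 12:00 → clear.
EV21: starts Thursday 22:00 at or after EV25 ends Thursday 12:00 → clear.
EV23: starts Thursday 23:00 at or after EV25 ends Thursday 12:00 → clear.
EV22: starts Friday 10:00 at or after EV25 ends Thursday 12:00 → clear.
EV24: starts Friday 13:30 at or after EV25 ends Thursday 12:00 → clear.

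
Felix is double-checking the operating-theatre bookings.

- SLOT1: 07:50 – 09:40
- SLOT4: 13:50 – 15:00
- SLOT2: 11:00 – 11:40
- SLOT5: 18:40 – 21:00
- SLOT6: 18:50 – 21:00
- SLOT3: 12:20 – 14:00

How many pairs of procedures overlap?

2

Check each pair: they overlap iff neither finishes before the other starts.
Sorted by start: SLOT1, SLOT2, SLOT3, SLOT4, SLOT5, SLOT6.
SLOT2 starts after SLOT1 ends — done with SLOT1.
SLOT3 starts after SLOT2 ends — done with SLOT2.
SLOT4 starts before SLOT3 ends → SLOT3 and SLOT4 overlap.
SLOT5 starts after SLOT3 ends — done with SLOT3.
SLOT5 starts after SLOT4 ends — done with SLOT4.
SLOT6 starts before SLOT5 ends → SLOT5 and SLOT6 overlap.
Overlapping pairs: SLOT3 & SLOT4, SLOT5 & SLOT6 — 2 in total.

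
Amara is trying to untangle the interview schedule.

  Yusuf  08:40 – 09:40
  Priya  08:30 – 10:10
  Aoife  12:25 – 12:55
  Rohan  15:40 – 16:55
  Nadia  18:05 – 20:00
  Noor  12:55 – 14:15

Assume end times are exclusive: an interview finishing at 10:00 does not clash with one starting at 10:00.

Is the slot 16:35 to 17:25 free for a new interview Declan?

Priya: ends 10:10 at or before Declan starts 16:35 → clear.
Yusuf: ends 09:40 at or before Declan starts 16:35 → clear.
Aoife: ends 12:55 at or before Declan starts 16:35 → clear.
Noor: ends 14:15 at or before Declan starts 16:35 → clear.
Rohan: starts 15:40 before Declan ends 17:25, and ends 16:55 after Declan starts 16:35 → overlap.
Nadia: starts 18:05 at or after Declan ends 17:25 → clear.
Declan overlaps Rohan.

No — it overlaps Rohan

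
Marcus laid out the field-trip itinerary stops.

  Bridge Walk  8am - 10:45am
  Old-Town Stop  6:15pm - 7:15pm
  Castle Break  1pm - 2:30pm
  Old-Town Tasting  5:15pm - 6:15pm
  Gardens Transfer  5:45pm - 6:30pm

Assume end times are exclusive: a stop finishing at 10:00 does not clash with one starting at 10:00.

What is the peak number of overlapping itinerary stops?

2

Sweep the timeline, counting +1 at each start and −1 at each end (ends before starts at a tie):
8am start Bridge Walk → 1
10:45am end Bridge Walk → 0
1pm start Castle Break → 1
2:30pm end Castle Break → 0
5:15pm start Old-Town Tasting → 1
5:45pm start Gardens Transfer → 2
6:15pm end Old-Town Tasting → 1
6:15pm start Old-Town Stop → 2
6:30pm end Gardens Transfer → 1
7:15pm end Old-Town Stop → 0
Peak is 2, at 5:45pm (Gardens Transfer, Old-Town Tasting).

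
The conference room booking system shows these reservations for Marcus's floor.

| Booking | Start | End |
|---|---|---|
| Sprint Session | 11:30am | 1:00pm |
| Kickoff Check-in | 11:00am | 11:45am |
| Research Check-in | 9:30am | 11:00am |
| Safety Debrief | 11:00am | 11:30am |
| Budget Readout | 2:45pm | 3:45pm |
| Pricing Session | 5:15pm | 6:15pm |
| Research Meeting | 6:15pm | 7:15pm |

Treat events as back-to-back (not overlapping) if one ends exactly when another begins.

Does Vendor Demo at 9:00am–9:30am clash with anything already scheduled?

Research Check-in: starts 9:30am at or after Vendor Demo ends 9:30am → clear.
Kickoff Check-in: starts 11:00am at or after Vendor Demo ends 9:30am → clear.
Safety Debrief: starts 11:00am at or after Vendor Demo ends 9:30am → clear.
Sprint Session: starts 11:30am at or after Vendor Demo ends 9:30am → clear.
Budget Readout: starts 2:45pm at or after Vendor Demo ends 9:30am → clear.
Pricing Session: starts 5:15pm at or after Vendor Demo ends 9:30am → clear.
Research Meeting: starts 6:15pm at or after Vendor Demo ends 9:30am → clear.

No — it doesn't clash with anything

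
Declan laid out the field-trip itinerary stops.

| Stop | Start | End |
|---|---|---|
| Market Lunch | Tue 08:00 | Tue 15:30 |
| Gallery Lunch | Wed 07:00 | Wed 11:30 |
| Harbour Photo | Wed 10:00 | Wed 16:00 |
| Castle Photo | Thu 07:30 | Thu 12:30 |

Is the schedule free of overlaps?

Sorted by start: Market Lunch, Gallery Lunch, Harbour Photo, Castle Photo.
Gallery Lunch starts after Market Lunch ends; Market Lunch is clear from here.
Harbour Photo starts before Gallery Lunch ends → Gallery Lunch and Harbour Photo overlap.
That's a conflict, so the schedule is not conflict-free.

No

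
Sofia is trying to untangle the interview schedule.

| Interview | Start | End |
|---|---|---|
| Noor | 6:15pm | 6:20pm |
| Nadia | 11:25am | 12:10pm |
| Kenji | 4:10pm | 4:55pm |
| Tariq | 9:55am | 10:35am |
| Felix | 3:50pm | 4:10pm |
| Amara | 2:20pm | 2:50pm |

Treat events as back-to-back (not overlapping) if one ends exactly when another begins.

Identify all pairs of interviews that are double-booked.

no conflicts

Sorted by start: Tariq, Nadia, Amara, Felix, Kenji, Noor.
Nadia starts after Tariq ends, so Tariq has no further overlaps.
Amara starts after Nadia ends, so Nadia has no further overlaps.
Felix starts after Amara ends, so Amara has no further overlaps.
Kenji starts exactly when Felix ends (back-to-back, no overlap), so Felix has no further overlaps.
Noor starts after Kenji ends.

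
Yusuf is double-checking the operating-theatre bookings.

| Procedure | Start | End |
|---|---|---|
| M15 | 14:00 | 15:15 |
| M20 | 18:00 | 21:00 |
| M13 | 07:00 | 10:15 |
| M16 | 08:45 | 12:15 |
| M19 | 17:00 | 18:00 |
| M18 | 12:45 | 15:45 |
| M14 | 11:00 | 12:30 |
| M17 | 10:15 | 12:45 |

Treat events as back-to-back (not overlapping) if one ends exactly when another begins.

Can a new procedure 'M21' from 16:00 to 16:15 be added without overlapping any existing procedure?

M13: ends 10:15 at or before M21 starts 16:00 → clear.
M16: ends 12:15 at or before M21 starts 16:00 → clear.
M17: ends 12:45 at or before M21 starts 16:00 → clear.
M14: ends 12:30 at or before M21 starts 16:00 → clear.
M18: ends 15:45 at or before M21 starts 16:00 → clear.
M15: ends 15:15 at or before M21 starts 16:00 → clear.
M19: starts 17:00 at or after M21 ends 16:15 → clear.
M20: starts 18:00 at or after M21 ends 16:15 → clear.

Yes — the slot is free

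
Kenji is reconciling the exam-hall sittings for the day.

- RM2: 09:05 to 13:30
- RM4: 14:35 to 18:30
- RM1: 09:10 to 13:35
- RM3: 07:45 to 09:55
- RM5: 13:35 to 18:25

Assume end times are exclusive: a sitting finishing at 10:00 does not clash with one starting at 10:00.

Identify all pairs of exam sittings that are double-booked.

Sorted by start: RM3, RM2, RM1, RM5, RM4.
RM2 starts before RM3 ends → RM3 and RM2 overlap.
RM1 starts before RM3 ends → RM3 and RM1 overlap.
RM5 starts after RM3 ends — done with RM3.
RM1 starts before RM2 ends → RM2 and RM1 overlap.
RM5 starts after RM2 ends — done with RM2.
RM5 starts exactly when RM1 ends (back-to-back, no overlap) — done with RM1.
RM4 starts before RM5 ends → RM5 and RM4 overlap.

RM1 & RM2, RM1 & RM3, RM2 & RM3, RM4 & RM5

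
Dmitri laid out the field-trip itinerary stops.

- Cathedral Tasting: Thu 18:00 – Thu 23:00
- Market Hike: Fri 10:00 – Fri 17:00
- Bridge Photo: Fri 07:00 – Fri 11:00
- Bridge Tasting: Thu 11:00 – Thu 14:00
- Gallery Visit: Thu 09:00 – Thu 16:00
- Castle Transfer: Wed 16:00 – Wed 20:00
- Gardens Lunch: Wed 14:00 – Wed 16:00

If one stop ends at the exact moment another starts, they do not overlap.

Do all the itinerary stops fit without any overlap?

Two intervals overlap when each starts before the other ends.
Sorted by start: Gardens Lunch, Castle Transfer, Gallery Visit, Bridge Tasting, Cathedral Tasting, Bridge Photo, Market Hike.
Castle Transfer starts exactly when Gardens Lunch ends (back-to-back, no overlap), so nothing later overlaps Gardens Lunch either.
Gallery Visit starts after Castle Transfer ends, so nothing later overlaps Castle Transfer either.
Bridge Tasting starts before Gallery Visit ends → Gallery Visit and Bridge Tasting overlap.
That's a conflict, so the schedule is not conflict-free.

No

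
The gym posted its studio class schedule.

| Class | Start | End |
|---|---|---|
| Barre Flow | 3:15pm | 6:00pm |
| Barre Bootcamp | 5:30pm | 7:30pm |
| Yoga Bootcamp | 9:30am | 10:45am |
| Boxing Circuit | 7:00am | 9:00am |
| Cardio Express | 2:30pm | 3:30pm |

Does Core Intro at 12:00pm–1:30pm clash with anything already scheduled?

No — it doesn't clash with anything

Boxing Circuit: ends 9:00am at or before Core Intro starts 12:00pm → clear.
Yoga Bootcamp: ends 10:45am at or before Core Intro starts 12:00pm → clear.
Cardio Express: starts 2:30pm at or after Core Intro ends 1:30pm → clear.
Barre Flow: starts 3:15pm at or after Core Intro ends 1:30pm → clear.
Barre Bootcamp: starts 5:30pm at or after Core Intro ends 1:30pm → clear.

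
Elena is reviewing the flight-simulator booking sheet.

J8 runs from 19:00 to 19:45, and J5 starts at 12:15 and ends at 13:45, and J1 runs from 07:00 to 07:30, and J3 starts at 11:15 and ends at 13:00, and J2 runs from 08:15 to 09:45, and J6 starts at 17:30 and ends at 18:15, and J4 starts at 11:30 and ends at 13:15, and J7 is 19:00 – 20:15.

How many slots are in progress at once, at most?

Walk through starts and ends in time order (an end at T is processed before a start at T):
07:00 start J1 → 1
07:30 end J1 → 0
08:15 start J2 → 1
09:45 end J2 → 0
11:15 start J3 → 1
11:30 start J4 → 2
12:15 start J5 → 3
13:00 end J3 → 2
13:15 end J4 → 1
13:45 end J5 → 0
17:30 start J6 → 1
18:15 end J6 → 0
19:00 start J7 → 1
19:00 start J8 → 2
19:45 end J8 → 1
20:15 end J7 → 0
Peak is 3, at 12:15 (J3, J4, J5).

3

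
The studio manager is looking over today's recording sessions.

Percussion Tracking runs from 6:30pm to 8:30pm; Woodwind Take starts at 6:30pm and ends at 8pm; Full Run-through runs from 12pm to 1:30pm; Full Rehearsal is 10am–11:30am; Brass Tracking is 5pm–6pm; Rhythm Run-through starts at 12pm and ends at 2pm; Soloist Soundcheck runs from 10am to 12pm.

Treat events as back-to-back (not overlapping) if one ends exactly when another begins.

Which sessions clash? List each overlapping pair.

Sorted by start: Soloist Soundcheck, Full Rehearsal, Full Run-through, Rhythm Run-through, Brass Tracking, Percussion Tracking, Woodwind Take.
Full Rehearsal starts before Soloist Soundcheck ends → Soloist Soundcheck and Full Rehearsal overlap.
Full Run-through starts exactly when Soloist Soundcheck ends (back-to-back, no overlap); Soloist Soundcheck is clear from here.
Full Run-through starts after Full Rehearsal ends; Full Rehearsal is clear from here.
Rhythm Run-through starts before Full Run-through ends → Full Run-through and Rhythm Run-through overlap.
Brass Tracking starts after Full Run-through ends; Full Run-through is clear from here.
Brass Tracking starts after Rhythm Run-through ends; Rhythm Run-through is clear from here.
Percussion Tracking starts after Brass Tracking ends; Brass Tracking is clear from here.
Woodwind Take starts before Percussion Tracking ends → Percussion Tracking and Woodwind Take overlap.

Full Rehearsal & Soloist Soundcheck, Full Run-through & Rhythm Run-through, Percussion Tracking & Woodwind Take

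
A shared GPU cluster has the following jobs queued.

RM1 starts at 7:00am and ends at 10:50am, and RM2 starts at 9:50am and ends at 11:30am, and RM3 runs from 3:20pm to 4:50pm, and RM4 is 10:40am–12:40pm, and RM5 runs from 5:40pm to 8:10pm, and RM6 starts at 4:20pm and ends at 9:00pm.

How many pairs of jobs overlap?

5

Sorted by start: RM1, RM2, RM4, RM3, RM6, RM5.
RM2 starts before RM1 ends → RM1 and RM2 overlap.
RM4 starts before RM1 ends → RM1 and RM4 overlap.
RM3 starts after RM1 ends, so RM1 has no further overlaps.
RM4 starts before RM2 ends → RM2 and RM4 overlap.
RM3 starts after RM2 ends, so RM2 has no further overlaps.
RM3 starts after RM4 ends, so RM4 has no further overlaps.
RM6 starts before RM3 ends → RM3 and RM6 overlap.
RM5 starts after RM3 ends.
RM5 starts before RM6 ends → RM6 and RM5 overlap.
Overlapping pairs: RM1 & RM2, RM1 & RM4, RM2 & RM4, RM3 & RM6, RM5 & RM6 — 5 in total.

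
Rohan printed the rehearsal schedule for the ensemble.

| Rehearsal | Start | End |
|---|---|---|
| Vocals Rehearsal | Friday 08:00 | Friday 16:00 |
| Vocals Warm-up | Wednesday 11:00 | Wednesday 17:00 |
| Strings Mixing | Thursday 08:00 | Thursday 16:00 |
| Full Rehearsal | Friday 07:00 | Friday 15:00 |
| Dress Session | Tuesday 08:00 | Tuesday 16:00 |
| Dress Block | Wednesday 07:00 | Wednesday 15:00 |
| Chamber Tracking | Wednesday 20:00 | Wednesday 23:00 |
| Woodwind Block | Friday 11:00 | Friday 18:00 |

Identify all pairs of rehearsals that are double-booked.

Dress Block & Vocals Warm-up, Full Rehearsal & Vocals Rehearsal, Full Rehearsal & Woodwind Block, Vocals Rehearsal & Woodwind Block

Sorted by start: Dress Session, Dress Block, Vocals Warm-up, Chamber Tracking, Strings Mixing, Full Rehearsal, Vocals Rehearsal, Woodwind Block.
Dress Block starts after Dress Session ends; Dress Session is clear from here.
Vocals Warm-up starts before Dress Block ends → Dress Block and Vocals Warm-up overlap.
Chamber Tracking starts after Dress Block ends; Dress Block is clear from here.
Chamber Tracking starts after Vocals Warm-up ends; Vocals Warm-up is clear from here.
Strings Mixing starts after Chamber Tracking ends; Chamber Tracking is clear from here.
Full Rehearsal starts after Strings Mixing ends; Strings Mixing is clear from here.
Vocals Rehearsal starts before Full Rehearsal ends → Full Rehearsal and Vocals Rehearsal overlap.
Woodwind Block starts before Full Rehearsal ends → Full Rehearsal and Woodwind Block overlap.
Woodwind Block starts before Vocals Rehearsal ends → Vocals Rehearsal and Woodwind Block overlap.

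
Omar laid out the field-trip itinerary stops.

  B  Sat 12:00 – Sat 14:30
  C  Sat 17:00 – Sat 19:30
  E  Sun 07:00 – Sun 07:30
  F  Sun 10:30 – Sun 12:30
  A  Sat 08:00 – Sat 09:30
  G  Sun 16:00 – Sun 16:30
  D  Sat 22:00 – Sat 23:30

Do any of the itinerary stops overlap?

No

Sorted by start: A, B, C, D, E, F, G.
B starts after A ends, so A has no further overlaps.
C starts after B ends, so B has no further overlaps.
D starts after C ends, so C has no further overlaps.
E starts after D ends, so D has no further overlaps.
F starts after E ends, so E has no further overlaps.
G starts after F ends.
Every pair is clear; the schedule has no overlaps.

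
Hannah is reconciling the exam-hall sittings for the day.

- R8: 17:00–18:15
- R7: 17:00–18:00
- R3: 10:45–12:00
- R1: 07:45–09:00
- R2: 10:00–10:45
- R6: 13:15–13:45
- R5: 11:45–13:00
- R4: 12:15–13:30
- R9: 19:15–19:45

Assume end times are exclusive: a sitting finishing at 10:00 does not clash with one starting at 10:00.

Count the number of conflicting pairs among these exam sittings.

Sorted by start: R1, R2, R3, R5, R4, R6, R7, R8, R9.
R2 starts after R1 ends, so nothing later overlaps R1 either.
R3 starts exactly when R2 ends (back-to-back, no overlap), so nothing later overlaps R2 either.
R5 starts before R3 ends → R3 and R5 overlap.
R4 starts after R3 ends, so nothing later overlaps R3 either.
R4 starts before R5 ends → R5 and R4 overlap.
R6 starts after R5 ends, so nothing later overlaps R5 either.
R6 starts before R4 ends → R4 and R6 overlap.
R7 starts after R4 ends, so nothing later overlaps R4 either.
R7 starts after R6 ends, so nothing later overlaps R6 either.
R8 starts before R7 ends → R7 and R8 overlap.
R9 starts after R7 ends.
R9 starts after R8 ends.
Overlapping pairs: R3 & R5, R4 & R5, R4 & R6, R7 & R8 — 4 in total.

4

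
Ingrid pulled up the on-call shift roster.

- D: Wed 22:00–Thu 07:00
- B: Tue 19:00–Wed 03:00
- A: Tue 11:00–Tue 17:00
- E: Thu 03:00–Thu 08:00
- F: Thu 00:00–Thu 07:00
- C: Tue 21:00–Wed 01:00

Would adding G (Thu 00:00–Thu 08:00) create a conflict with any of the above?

Yes — it overlaps D, E, F

A: ends Tue 17:00 at or before G starts Thu 00:00 → clear.
B: ends Wed 03:00 at or before G starts Thu 00:00 → clear.
C: ends Wed 01:00 at or before G starts Thu 00:00 → clear.
D: starts Wed 22:00 before G ends Thu 08:00, and ends Thu 07:00 after G starts Thu 00:00 → overlap.
F: starts Thu 00:00 before G ends Thu 08:00, and ends Thu 07:00 after G starts Thu 00:00 → overlap.
E: starts Thu 03:00 before G ends Thu 08:00, and ends Thu 08:00 after G starts Thu 00:00 → overlap.
G overlaps D, E, F.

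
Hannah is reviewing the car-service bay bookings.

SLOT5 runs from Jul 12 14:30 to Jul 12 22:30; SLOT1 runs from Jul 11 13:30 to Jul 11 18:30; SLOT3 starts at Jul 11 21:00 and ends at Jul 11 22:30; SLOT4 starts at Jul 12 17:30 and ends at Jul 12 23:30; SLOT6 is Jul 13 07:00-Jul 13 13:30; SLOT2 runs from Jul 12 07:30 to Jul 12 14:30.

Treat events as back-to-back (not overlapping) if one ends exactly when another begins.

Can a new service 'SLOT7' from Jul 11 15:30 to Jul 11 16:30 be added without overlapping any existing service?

SLOT1: starts Jul 11 13:30 before SLOT7 ends Jul 11 16:30, and ends Jul 11 18:30 after SLOT7 starts Jul 11 15:30 → overlap.
SLOT3: starts Jul 11 21:00 at or after SLOT7 ends Jul 11 16:30 → clear.
SLOT2: starts Jul 12 07:30 at or after SLOT7 ends Jul 11 16:30 → clear.
SLOT5: starts Jul 12 14:30 at or after SLOT7 ends Jul 11 16:30 → clear.
SLOT4: starts Jul 12 17:30 at or after SLOT7 ends Jul 11 16:30 → clear.
SLOT6: starts Jul 13 07:00 at or after SLOT7 ends Jul 11 16:30 → clear.
SLOT7 overlaps SLOT1.

No — it overlaps SLOT1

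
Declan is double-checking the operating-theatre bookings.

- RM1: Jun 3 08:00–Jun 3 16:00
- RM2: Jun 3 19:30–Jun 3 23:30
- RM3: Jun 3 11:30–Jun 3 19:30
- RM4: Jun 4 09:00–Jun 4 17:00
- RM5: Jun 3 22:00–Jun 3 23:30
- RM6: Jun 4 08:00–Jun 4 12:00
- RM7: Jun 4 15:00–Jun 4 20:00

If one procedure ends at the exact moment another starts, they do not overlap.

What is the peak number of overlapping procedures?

2

Sweep the timeline, counting +1 at each start and −1 at each end (ends before starts at a tie):
Jun 3 08:00 start RM1 → 1
Jun 3 11:30 start RM3 → 2
Jun 3 16:00 end RM1 → 1
Jun 3 19:30 end RM3 → 0
Jun 3 19:30 start RM2 → 1
Jun 3 22:00 start RM5 → 2
Jun 3 23:30 end RM2 → 1
Jun 3 23:30 end RM5 → 0
Jun 4 08:00 start RM6 → 1
Jun 4 09:00 start RM4 → 2
Jun 4 12:00 end RM6 → 1
Jun 4 15:00 start RM7 → 2
Jun 4 17:00 end RM4 → 1
Jun 4 20:00 end RM7 → 0
Peak is 2, at Jun 3 11:30 (RM1, RM3).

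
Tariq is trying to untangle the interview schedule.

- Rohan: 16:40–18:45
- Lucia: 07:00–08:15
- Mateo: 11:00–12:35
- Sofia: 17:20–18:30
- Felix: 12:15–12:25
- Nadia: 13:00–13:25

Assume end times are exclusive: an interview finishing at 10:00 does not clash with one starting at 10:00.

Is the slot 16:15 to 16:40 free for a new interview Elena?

Yes — the slot is free

Lucia: ends 08:15 at or before Elena starts 16:15 → clear.
Mateo: ends 12:35 at or before Elena starts 16:15 → clear.
Felix: ends 12:25 at or before Elena starts 16:15 → clear.
Nadia: ends 13:25 at or before Elena starts 16:15 → clear.
Rohan: starts 16:40 at or after Elena ends 16:40 → clear.
Sofia: starts 17:20 at or after Elena ends 16:40 → clear.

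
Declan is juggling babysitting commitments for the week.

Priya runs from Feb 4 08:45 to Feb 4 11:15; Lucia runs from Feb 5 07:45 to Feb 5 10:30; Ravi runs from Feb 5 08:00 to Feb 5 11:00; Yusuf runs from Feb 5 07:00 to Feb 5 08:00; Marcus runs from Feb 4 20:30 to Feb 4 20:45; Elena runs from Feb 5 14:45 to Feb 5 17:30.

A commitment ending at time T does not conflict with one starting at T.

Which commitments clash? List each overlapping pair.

Lucia & Ravi, Lucia & Yusuf

Two intervals overlap when each starts before the other ends.
Sorted by start: Priya, Marcus, Yusuf, Lucia, Ravi, Elena.
Marcus starts after Priya ends — done with Priya.
Yusuf starts after Marcus ends — done with Marcus.
Lucia starts before Yusuf ends → Yusuf and Lucia overlap.
Ravi starts exactly when Yusuf ends (back-to-back, no overlap) — done with Yusuf.
Ravi starts before Lucia ends → Lucia and Ravi overlap.
Elena starts after Lucia ends.
Elena starts after Ravi ends.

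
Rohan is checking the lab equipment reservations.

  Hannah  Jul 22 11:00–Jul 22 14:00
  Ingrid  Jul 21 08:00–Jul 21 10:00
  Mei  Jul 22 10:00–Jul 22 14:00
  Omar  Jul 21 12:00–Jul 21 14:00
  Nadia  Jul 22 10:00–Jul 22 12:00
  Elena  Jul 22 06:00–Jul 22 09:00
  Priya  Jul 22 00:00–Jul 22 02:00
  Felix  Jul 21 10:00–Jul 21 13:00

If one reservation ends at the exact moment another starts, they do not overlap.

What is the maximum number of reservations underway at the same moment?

Walk through starts and ends in time order (an end at T is processed before a start at T):
Jul 21 08:00 start Ingrid → 1
Jul 21 10:00 end Ingrid → 0
Jul 21 10:00 start Felix → 1
Jul 21 12:00 start Omar → 2
Jul 21 13:00 end Felix → 1
Jul 21 14:00 end Omar → 0
Jul 22 00:00 start Priya → 1
Jul 22 02:00 end Priya → 0
Jul 22 06:00 start Elena → 1
Jul 22 09:00 end Elena → 0
Jul 22 10:00 start Mei → 1
Jul 22 10:00 start Nadia → 2
Jul 22 11:00 start Hannah → 3
Jul 22 12:00 end Nadia → 2
Jul 22 14:00 end Hannah → 1
Jul 22 14:00 end Mei → 0
Peak is 3, at Jul 22 11:00 (Hannah, Mei, Nadia).

3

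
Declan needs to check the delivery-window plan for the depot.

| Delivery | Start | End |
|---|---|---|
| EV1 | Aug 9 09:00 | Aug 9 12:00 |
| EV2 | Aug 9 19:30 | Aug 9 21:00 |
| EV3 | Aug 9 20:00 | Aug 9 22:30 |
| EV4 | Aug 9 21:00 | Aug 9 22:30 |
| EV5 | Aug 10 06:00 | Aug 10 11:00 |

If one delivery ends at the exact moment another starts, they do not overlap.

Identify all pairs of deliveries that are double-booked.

EV2 & EV3, EV3 & EV4

Check each pair: they overlap iff neither finishes before the other starts.
Sorted by start: EV1, EV2, EV3, EV4, EV5.
EV2 starts after EV1 ends — done with EV1.
EV3 starts before EV2 ends → EV2 and EV3 overlap.
EV4 starts exactly when EV2 ends (back-to-back, no overlap) — done with EV2.
EV4 starts before EV3 ends → EV3 and EV4 overlap.
EV5 starts after EV3 ends.
EV5 starts after EV4 ends.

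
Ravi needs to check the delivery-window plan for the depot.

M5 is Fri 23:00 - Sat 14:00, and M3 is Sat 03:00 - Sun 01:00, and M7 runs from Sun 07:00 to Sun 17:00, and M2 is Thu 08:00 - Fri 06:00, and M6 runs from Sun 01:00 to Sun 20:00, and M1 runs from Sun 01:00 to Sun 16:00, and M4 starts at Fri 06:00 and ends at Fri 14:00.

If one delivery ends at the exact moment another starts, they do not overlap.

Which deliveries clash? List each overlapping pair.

M1 & M6, M1 & M7, M3 & M5, M6 & M7

Sorted by start: M2, M4, M5, M3, M1, M6, M7.
M4 starts exactly when M2 ends (back-to-back, no overlap), so nothing later overlaps M2 either.
M5 starts after M4 ends, so nothing later overlaps M4 either.
M3 starts before M5 ends → M5 and M3 overlap.
M1 starts after M5 ends, so nothing later overlaps M5 either.
M1 starts exactly when M3 ends (back-to-back, no overlap), so nothing later overlaps M3 either.
M6 starts before M1 ends → M1 and M6 overlap.
M7 starts before M1 ends → M1 and M7 overlap.
M7 starts before M6 ends → M6 and M7 overlap.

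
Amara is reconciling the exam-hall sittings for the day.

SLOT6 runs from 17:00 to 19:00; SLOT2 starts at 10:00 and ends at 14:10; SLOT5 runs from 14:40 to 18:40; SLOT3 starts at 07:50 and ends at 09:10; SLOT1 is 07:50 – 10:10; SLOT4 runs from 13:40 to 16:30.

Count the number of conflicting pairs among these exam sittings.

Sorted by start: SLOT1, SLOT3, SLOT2, SLOT4, SLOT5, SLOT6.
SLOT3 starts before SLOT1 ends → SLOT1 and SLOT3 overlap.
SLOT2 starts before SLOT1 ends → SLOT1 and SLOT2 overlap.
SLOT4 starts after SLOT1 ends, so SLOT1 has no further overlaps.
SLOT2 starts after SLOT3 ends, so SLOT3 has no further overlaps.
SLOT4 starts before SLOT2 ends → SLOT2 and SLOT4 overlap.
SLOT5 starts after SLOT2 ends, so SLOT2 has no further overlaps.
SLOT5 starts before SLOT4 ends → SLOT4 and SLOT5 overlap.
SLOT6 starts after SLOT4 ends.
SLOT6 starts before SLOT5 ends → SLOT5 and SLOT6 overlap.
Overlapping pairs: SLOT1 & SLOT2, SLOT1 & SLOT3, SLOT2 & SLOT4, SLOT4 & SLOT5, SLOT5 & SLOT6 — 5 in total.

5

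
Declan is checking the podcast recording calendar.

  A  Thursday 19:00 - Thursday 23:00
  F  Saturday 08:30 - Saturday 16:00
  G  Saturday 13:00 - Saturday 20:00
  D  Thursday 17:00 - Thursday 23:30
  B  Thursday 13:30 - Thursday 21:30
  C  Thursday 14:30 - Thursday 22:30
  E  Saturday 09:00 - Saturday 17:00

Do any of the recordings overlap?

Yes

Sorted by start: B, C, D, A, F, E, G.
C starts before B ends → B and C overlap.
That's a conflict, so the schedule is not conflict-free.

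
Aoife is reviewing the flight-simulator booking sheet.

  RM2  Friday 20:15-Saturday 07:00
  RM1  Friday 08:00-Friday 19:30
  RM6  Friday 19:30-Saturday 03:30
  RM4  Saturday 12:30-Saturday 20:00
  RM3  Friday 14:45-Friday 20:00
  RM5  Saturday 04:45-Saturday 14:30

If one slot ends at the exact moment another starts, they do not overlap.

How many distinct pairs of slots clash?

Sorted by start: RM1, RM3, RM6, RM2, RM5, RM4.
RM3 starts before RM1 ends → RM1 and RM3 overlap.
RM6 starts exactly when RM1 ends (back-to-back, no overlap), so RM1 has no further overlaps.
RM6 starts before RM3 ends → RM3 and RM6 overlap.
RM2 starts after RM3 ends, so RM3 has no further overlaps.
RM2 starts before RM6 ends → RM6 and RM2 overlap.
RM5 starts after RM6 ends, so RM6 has no further overlaps.
RM5 starts before RM2 ends → RM2 and RM5 overlap.
RM4 starts after RM2 ends.
RM4 starts before RM5 ends → RM5 and RM4 overlap.
Overlapping pairs: RM1 & RM3, RM2 & RM5, RM2 & RM6, RM3 & RM6, RM4 & RM5 — 5 in total.

5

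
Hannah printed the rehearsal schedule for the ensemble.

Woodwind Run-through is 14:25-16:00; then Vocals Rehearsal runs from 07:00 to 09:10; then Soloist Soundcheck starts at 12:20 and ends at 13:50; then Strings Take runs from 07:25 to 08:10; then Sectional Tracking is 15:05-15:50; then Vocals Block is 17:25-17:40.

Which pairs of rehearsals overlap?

Sectional Tracking & Woodwind Run-through, Strings Take & Vocals Rehearsal

Sorted by start: Vocals Rehearsal, Strings Take, Soloist Soundcheck, Woodwind Run-through, Sectional Tracking, Vocals Block.
Strings Take starts before Vocals Rehearsal ends → Vocals Rehearsal and Strings Take overlap.
Soloist Soundcheck starts after Vocals Rehearsal ends — done with Vocals Rehearsal.
Soloist Soundcheck starts after Strings Take ends — done with Strings Take.
Woodwind Run-through starts after Soloist Soundcheck ends — done with Soloist Soundcheck.
Sectional Tracking starts before Woodwind Run-through ends → Woodwind Run-through and Sectional Tracking overlap.
Vocals Block starts after Woodwind Run-through ends.
Vocals Block starts after Sectional Tracking ends.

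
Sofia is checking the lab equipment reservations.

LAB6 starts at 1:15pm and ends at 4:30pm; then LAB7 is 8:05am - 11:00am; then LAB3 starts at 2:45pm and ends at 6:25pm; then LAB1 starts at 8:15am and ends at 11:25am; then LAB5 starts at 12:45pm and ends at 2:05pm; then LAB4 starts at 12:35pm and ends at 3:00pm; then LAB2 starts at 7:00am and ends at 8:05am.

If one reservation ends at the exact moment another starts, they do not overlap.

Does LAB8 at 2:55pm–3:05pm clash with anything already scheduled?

Yes — it overlaps LAB3, LAB4, LAB6

LAB2: ends 8:05am at or before LAB8 starts 2:55pm → clear.
LAB7: ends 11:00am at or before LAB8 starts 2:55pm → clear.
LAB1: ends 11:25am at or before LAB8 starts 2:55pm → clear.
LAB4: starts 12:35pm before LAB8 ends 3:05pm, and ends 3:00pm after LAB8 starts 2:55pm → overlap.
LAB5: ends 2:05pm at or before LAB8 starts 2:55pm → clear.
LAB6: starts 1:15pm before LAB8 ends 3:05pm, and ends 4:30pm after LAB8 starts 2:55pm → overlap.
LAB3: starts 2:45pm before LAB8 ends 3:05pm, and ends 6:25pm after LAB8 starts 2:55pm → overlap.
LAB8 overlaps LAB3, LAB4, LAB6.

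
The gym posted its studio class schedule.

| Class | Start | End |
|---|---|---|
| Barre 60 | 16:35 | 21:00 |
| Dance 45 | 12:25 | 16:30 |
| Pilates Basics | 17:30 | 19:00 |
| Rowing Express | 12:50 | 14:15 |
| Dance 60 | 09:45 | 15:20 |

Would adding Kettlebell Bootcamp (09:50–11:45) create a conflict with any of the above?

Dance 60: starts 09:45 before Kettlebell Bootcamp ends 11:45, and ends 15:20 after Kettlebell Bootcamp starts 09:50 → overlap.
Dance 45: starts 12:25 at or after Kettlebell Bootcamp ends 11:45 → clear.
Rowing Express: starts 12:50 at or after Kettlebell Bootcamp ends 11:45 → clear.
Barre 60: starts 16:35 at or after Kettlebell Bootcamp ends 11:45 → clear.
Pilates Basics: starts 17:30 at or after Kettlebell Bootcamp ends 11:45 → clear.
Kettlebell Bootcamp overlaps Dance 60.

Yes — it overlaps Dance 60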